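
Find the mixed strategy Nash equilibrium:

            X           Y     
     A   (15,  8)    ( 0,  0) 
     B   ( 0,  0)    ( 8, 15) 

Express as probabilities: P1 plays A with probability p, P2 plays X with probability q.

p = 0.6522, q = 0.3478

Work:
Find probabilities that make opponent indifferent:
P2 chooses q to make P1 indifferent between A and B
P1 chooses p to make P2 indifferent between X and Y
Mixed NE: P1 plays (A: 0.6522, B: 0.3478), P2 plays (X: 0.3478, Y: 0.6522)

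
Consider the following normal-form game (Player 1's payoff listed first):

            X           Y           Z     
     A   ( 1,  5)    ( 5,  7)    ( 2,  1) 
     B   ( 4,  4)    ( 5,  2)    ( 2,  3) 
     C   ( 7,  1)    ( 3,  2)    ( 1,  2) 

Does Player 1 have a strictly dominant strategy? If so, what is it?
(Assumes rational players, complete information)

No strictly dominant strategy exists for Player 1

Work:
A strategy strictly dominates another if it gives a strictly higher payoff against every opponent action. Compare each pair of P1's strategies column-by-column:
  A vs B: [1 vs 4, 5 vs 5, 2 vs 2] → A does not strictly dominate B (column X: 1 ≤ 4)
  A vs C: [1 vs 7, 5 vs 3, 2 vs 1] → A does not strictly dominate C (column X: 1 ≤ 7)
  B vs A: [4 vs 1, 5 vs 5, 2 vs 2] → B does not strictly dominate A (column Y: 5 ≤ 5)
  B vs C: [4 vs 7, 5 vs 3, 2 vs 1] → B does not strictly dominate C (column X: 4 ≤ 7)
  C vs A: [7 vs 1, 3 vs 5, 1 vs 2] → C does not strictly dominate A (column Y: 3 ≤ 5)
  C vs B: [7 vs 4, 3 vs 5, 1 vs 2] → C does not strictly dominate B (column Y: 3 ≤ 5)
No single strategy strictly dominates all others → no strictly dominant strategy.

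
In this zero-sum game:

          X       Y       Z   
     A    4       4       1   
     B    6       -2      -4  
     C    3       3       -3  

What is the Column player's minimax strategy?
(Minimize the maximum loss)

Column should play Z, value = 1

Work:
Column player minimizes Row's maximum payoff:
Column X: max payoff to Row = 6
Column Y: max payoff to Row = 4
Column Z: max payoff to Row = 1
Minimum is 1, achieved by column Z.
Minimax strategy: Z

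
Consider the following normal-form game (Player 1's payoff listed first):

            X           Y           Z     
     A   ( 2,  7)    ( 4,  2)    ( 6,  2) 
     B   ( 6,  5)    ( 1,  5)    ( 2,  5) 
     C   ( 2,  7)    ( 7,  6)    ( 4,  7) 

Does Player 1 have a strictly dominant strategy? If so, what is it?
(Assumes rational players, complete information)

No strictly dominant strategy exists for Player 1

Work:
A strategy strictly dominates another if it gives a strictly higher payoff against every opponent action. Compare each pair of P1's strategies column-by-column:
  A vs B: [2 vs 6, 4 vs 1, 6 vs 2] → A does not strictly dominate B (column X: 2 ≤ 6)
  A vs C: [2 vs 2, 4 vs 7, 6 vs 4] → A does not strictly dominate C (column X: 2 ≤ 2)
  B vs A: [6 vs 2, 1 vs 4, 2 vs 6] → B does not strictly dominate A (column Y: 1 ≤ 4)
  B vs C: [6 vs 2, 1 vs 7, 2 vs 4] → B does not strictly dominate C (column Y: 1 ≤ 7)
  C vs A: [2 vs 2, 7 vs 4, 4 vs 6] → C does not strictly dominate A (column X: 2 ≤ 2)
  C vs B: [2 vs 6, 7 vs 1, 4 vs 2] → C does not strictly dominate B (column X: 2 ≤ 6)
No single strategy strictly dominates all others → no strictly dominant strategy.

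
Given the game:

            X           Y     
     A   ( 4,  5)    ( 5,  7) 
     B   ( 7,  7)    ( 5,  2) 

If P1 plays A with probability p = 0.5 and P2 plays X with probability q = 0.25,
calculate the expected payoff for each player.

E[P1] = 5.125, E[P2] = 4.875

Work:
E[P1] = p·q·π₁(A,X) + p·(1-q)·π₁(A,Y) + (1-p)·q·π₁(B,X) + (1-p)·(1-q)·π₁(B,Y)
= 0.5·0.25·4 + 0.5·0.75·5 + 0.5·0.25·7 + 0.5·0.75·5
= 5.125

E[P2] = 4.875 (similar calculation)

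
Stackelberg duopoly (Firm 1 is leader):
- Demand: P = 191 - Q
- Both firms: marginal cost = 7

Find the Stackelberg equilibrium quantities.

q₁* (leader) = 92.0, q₂* (follower) = 46.0

Work:
Follower's reaction: q₂ = (a - c - q₁)/2
Leader substitutes: π₁ = q₁·(a - q₁ - (a-c-q₁)/2 - c)
FOC: q₁* = (191 - 7)/2 = 92.00
Then: q₂* = (191 - 7 - 92.0)/2 = 46.00
Leader has first-mover advantage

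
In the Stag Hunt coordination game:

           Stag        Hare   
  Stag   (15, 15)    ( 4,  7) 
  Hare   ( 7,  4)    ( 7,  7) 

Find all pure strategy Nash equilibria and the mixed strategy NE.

Pure NE: (Stag, Stag) and (Hare, Hare); Mixed NE: p = 0.2727, q = 0.2727

Work:
Check pure NE:
(Stag, Stag): (15, 15) - no unilateral deviation beneficial
(Hare, Hare): (7, 7) - no unilateral deviation beneficial
Mixed NE: P1 plays Stag with p = 0.2727, P2 plays Stag with q = 0.2727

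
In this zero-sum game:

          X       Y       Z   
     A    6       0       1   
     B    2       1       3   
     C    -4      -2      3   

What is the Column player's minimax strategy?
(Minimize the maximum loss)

Column should play Y, value = 1

Work:
Column player minimizes Row's maximum payoff:
Column X: max payoff to Row = 6
Column Y: max payoff to Row = 1
Column Z: max payoff to Row = 3
Minimum is 1, achieved by column Y.
Minimax strategy: Y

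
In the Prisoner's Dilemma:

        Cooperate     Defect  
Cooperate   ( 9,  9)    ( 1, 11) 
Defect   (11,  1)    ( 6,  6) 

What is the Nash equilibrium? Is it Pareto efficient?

(Defect, Defect) is NE; not Pareto efficient

Work:
Defect dominates Cooperate for both players:
If P2 cooperates: Defect (11) > Cooperate (9)
If P2 defects: Defect (6) > Cooperate (1)
NE: (Defect, Defect) with payoff (6, 6)
But (Cooperate, Cooperate) = (9, 9) Pareto dominates (6, 6)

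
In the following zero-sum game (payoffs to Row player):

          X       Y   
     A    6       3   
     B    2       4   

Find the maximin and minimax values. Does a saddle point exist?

Maximin = 3, Minimax = 4, Saddle: False

Work:
Row minimums: [3, 2] → maximin = 3
Column maximums: [6, 4] → minimax = 4
No saddle point (maximin ≠ minimax). Mixed strategy needed.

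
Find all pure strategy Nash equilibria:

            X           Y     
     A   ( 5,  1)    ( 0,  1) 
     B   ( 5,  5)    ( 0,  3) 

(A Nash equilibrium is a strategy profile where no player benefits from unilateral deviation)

Nash equilibrium: (A, X), (A, Y), (B, X)

Work:
Best responses:
  P1 vs X: payoffs [5, 5] → best response A/B (payoff 5)
  P1 vs Y: payoffs [0, 0] → best response A/B (payoff 0)
  P2 vs A: payoffs [1, 1] → best response X/Y (payoff 1)
  P2 vs B: payoffs [5, 3] → best response X (payoff 5)
Mutual best responses: (A,X), (A,Y), (B,X) → Nash equilibria.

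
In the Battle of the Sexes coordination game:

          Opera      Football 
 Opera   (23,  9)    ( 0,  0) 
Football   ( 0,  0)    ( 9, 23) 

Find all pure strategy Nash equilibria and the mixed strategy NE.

Pure NE: (Opera, Opera) and (Football, Football); Mixed NE: p = 0.7188, q = 0.2812

Work:
Check pure NE:
(Opera, Opera): (23, 9) - no unilateral deviation beneficial
(Football, Football): (9, 23) - no unilateral deviation beneficial
Mixed NE: P1 plays Opera with p = 0.7188, P2 plays Opera with q = 0.2812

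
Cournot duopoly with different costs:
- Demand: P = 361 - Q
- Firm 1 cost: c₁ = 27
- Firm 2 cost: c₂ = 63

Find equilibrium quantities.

q₁* = 123.33, q₂* = 87.33

Work:
Reaction: q₁ = (361 - 27 - q₂)/2
Reaction: q₂ = (361 - 63 - q₁)/2
Solve simultaneously:
q₁* = (361 - 2×27 + 63)/3 = 123.33
q₂* = (361 - 2×63 + 27)/3 = 87.33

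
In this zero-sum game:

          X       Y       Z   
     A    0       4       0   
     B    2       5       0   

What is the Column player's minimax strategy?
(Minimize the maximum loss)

Column should play Z, value = 0

Work:
Column player minimizes Row's maximum payoff:
Column X: max payoff to Row = 2
Column Y: max payoff to Row = 5
Column Z: max payoff to Row = 0
Minimum is 0, achieved by column Z.
Minimax strategy: Z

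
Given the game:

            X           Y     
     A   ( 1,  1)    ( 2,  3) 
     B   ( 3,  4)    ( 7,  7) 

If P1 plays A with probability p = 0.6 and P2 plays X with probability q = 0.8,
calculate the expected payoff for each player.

E[P1] = 2.24, E[P2] = 2.68

Work:
E[P1] = p·q·π₁(A,X) + p·(1-q)·π₁(A,Y) + (1-p)·q·π₁(B,X) + (1-p)·(1-q)·π₁(B,Y)
= 0.6·0.8·1 + 0.6·0.2·2 + 0.4·0.8·3 + 0.4·0.2·7
= 2.24

E[P2] = 2.68 (similar calculation)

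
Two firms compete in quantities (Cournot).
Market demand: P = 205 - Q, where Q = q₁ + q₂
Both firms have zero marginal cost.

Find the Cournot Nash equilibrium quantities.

q₁* = q₂* = 68.33; P* = 68.33

Work:
Profit: π_i = P·q_i = (a - q_i - q_j)·q_i
FOC: ∂π_i/∂q_i = a - 2q_i - q_j = 0
Reaction function: q_i = (205 - q_j)/2
Symmetry: q* = 205/3 = 68.33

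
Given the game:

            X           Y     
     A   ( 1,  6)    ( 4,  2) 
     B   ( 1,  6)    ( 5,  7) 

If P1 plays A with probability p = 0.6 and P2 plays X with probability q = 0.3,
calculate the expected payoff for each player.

E[P1] = 3.38, E[P2] = 4.6

Work:
E[P1] = p·q·π₁(A,X) + p·(1-q)·π₁(A,Y) + (1-p)·q·π₁(B,X) + (1-p)·(1-q)·π₁(B,Y)
= 0.6·0.3·1 + 0.6·0.7·4 + 0.4·0.3·1 + 0.4·0.7·5
= 3.38

E[P2] = 4.6 (similar calculation)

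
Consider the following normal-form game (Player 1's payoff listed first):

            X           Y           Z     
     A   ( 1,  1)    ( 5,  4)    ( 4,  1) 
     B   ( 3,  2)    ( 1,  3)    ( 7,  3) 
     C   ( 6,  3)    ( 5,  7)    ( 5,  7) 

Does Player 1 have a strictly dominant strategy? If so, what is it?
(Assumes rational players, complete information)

No strictly dominant strategy exists for Player 1

Work:
A strategy strictly dominates another if it gives a strictly higher payoff against every opponent action. Compare each pair of P1's strategies column-by-column:
  A vs B: [1 vs 3, 5 vs 1, 4 vs 7] → A does not strictly dominate B (column X: 1 ≤ 3)
  A vs C: [1 vs 6, 5 vs 5, 4 vs 5] → A does not strictly dominate C (column X: 1 ≤ 6)
  B vs A: [3 vs 1, 1 vs 5, 7 vs 4] → B does not strictly dominate A (column Y: 1 ≤ 5)
  B vs C: [3 vs 6, 1 vs 5, 7 vs 5] → B does not strictly dominate C (column X: 3 ≤ 6)
  C vs A: [6 vs 1, 5 vs 5, 5 vs 4] → C does not strictly dominate A (column Y: 5 ≤ 5)
  C vs B: [6 vs 3, 5 vs 1, 5 vs 7] → C does not strictly dominate B (column Z: 5 ≤ 7)
No single strategy strictly dominates all others → no strictly dominant strategy.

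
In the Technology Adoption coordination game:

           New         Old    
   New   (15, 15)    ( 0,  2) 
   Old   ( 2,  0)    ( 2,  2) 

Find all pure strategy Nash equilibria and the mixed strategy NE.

Pure NE: (New, New) and (Old, Old); Mixed NE: p = 0.1333, q = 0.1333

Work:
Check pure NE:
(New, New): (15, 15) - no unilateral deviation beneficial
(Old, Old): (2, 2) - no unilateral deviation beneficial
Mixed NE: P1 plays New with p = 0.1333, P2 plays New with q = 0.1333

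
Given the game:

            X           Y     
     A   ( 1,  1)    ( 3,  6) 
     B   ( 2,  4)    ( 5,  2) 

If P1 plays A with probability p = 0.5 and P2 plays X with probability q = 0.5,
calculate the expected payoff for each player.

E[P1] = 2.75, E[P2] = 3.25

Work:
E[P1] = p·q·π₁(A,X) + p·(1-q)·π₁(A,Y) + (1-p)·q·π₁(B,X) + (1-p)·(1-q)·π₁(B,Y)
= 0.5·0.5·1 + 0.5·0.5·3 + 0.5·0.5·2 + 0.5·0.5·5
= 2.75

E[P2] = 3.25 (similar calculation)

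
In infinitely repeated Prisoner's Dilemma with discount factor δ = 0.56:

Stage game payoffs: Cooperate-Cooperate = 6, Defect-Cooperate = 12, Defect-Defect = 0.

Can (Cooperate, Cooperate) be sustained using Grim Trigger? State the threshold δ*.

δ* = 0.5; since δ = 0.56 ≥ 0.5, cooperation can be sustained

Work:
For Grim Trigger:
Cooperate forever: 6/(1-δ)
Defect then punished: 12 + 0·δ/(1-δ)
Need: 6/(1-δ) ≥ 12 + 0·δ/(1-δ)
Solving: δ ≥ (T-R)/(T-P) = (12-6)/(12-0) = 0.5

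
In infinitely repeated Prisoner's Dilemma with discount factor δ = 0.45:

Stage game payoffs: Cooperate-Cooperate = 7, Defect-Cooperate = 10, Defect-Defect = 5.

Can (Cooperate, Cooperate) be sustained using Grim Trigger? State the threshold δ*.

δ* = 0.6; since δ = 0.45 < 0.6, cooperation cannot be sustained

Work:
For Grim Trigger:
Cooperate forever: 7/(1-δ)
Defect then punished: 10 + 5·δ/(1-δ)
Need: 7/(1-δ) ≥ 10 + 5·δ/(1-δ)
Solving: δ ≥ (T-R)/(T-P) = (10-7)/(10-5) = 0.6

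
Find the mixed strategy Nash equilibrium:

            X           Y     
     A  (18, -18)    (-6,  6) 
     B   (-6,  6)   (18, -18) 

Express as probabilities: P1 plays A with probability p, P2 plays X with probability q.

p = 0.5, q = 0.5

Work:
Find probabilities that make opponent indifferent:
P2 chooses q to make P1 indifferent between A and B
P1 chooses p to make P2 indifferent between X and Y
Mixed NE: P1 plays (A: 0.5, B: 0.5), P2 plays (X: 0.5, Y: 0.5)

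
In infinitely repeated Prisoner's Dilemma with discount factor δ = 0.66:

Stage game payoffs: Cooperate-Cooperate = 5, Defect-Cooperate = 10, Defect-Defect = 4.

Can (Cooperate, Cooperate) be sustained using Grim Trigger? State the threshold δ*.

δ* = 0.8333; since δ = 0.66 < 0.8333, cooperation cannot be sustained

Work:
For Grim Trigger:
Cooperate forever: 5/(1-δ)
Defect then punished: 10 + 4·δ/(1-δ)
Need: 5/(1-δ) ≥ 10 + 4·δ/(1-δ)
Solving: δ ≥ (T-R)/(T-P) = (10-5)/(10-4) = 0.8333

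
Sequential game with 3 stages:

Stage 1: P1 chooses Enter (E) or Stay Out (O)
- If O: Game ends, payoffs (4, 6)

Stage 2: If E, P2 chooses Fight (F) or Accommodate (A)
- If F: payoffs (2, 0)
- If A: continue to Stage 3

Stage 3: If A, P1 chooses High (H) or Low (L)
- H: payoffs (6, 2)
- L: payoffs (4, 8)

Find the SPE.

SPE: (E, A, H); Outcome (6, 2)

Work:
Stage 3: P1 chooses H (6 vs 4)
Stage 2: P2: F->0, A->2 (anticipating H). Choose A
Stage 1: P1: O->4, E->6 (anticipating A, H). Choose E
SPE path: E -> A -> H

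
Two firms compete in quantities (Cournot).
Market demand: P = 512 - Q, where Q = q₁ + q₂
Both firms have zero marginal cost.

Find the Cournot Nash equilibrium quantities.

q₁* = q₂* = 170.67; P* = 170.67

Work:
Profit: π_i = P·q_i = (a - q_i - q_j)·q_i
FOC: ∂π_i/∂q_i = a - 2q_i - q_j = 0
Reaction function: q_i = (512 - q_j)/2
Symmetry: q* = 512/3 = 170.67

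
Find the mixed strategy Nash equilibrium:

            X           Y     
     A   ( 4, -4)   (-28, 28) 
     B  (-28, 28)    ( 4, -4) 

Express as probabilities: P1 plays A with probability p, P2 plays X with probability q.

p = 0.5, q = 0.5

Work:
Find probabilities that make opponent indifferent:
P2 chooses q to make P1 indifferent between A and B
P1 chooses p to make P2 indifferent between X and Y
Mixed NE: P1 plays (A: 0.5, B: 0.5), P2 plays (X: 0.5, Y: 0.5)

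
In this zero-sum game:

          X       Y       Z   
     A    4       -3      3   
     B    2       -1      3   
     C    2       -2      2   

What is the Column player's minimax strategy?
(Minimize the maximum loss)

Column should play Y, value = -1

Work:
Column player minimizes Row's maximum payoff:
Column X: max payoff to Row = 4
Column Y: max payoff to Row = -1
Column Z: max payoff to Row = 3
Minimum is -1, achieved by column Y.
Minimax strategy: Y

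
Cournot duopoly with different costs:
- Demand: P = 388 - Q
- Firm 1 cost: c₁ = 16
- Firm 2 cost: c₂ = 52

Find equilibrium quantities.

q₁* = 136.0, q₂* = 100.0

Work:
Reaction: q₁ = (388 - 16 - q₂)/2
Reaction: q₂ = (388 - 52 - q₁)/2
Solve simultaneously:
q₁* = (388 - 2×16 + 52)/3 = 136.0
q₂* = (388 - 2×52 + 16)/3 = 100.0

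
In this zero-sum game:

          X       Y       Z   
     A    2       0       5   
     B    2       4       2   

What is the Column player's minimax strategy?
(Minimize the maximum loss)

Column should play X, value = 2

Work:
Column player minimizes Row's maximum payoff:
Column X: max payoff to Row = 2
Column Y: max payoff to Row = 4
Column Z: max payoff to Row = 5
Minimum is 2, achieved by column X.
Minimax strategy: X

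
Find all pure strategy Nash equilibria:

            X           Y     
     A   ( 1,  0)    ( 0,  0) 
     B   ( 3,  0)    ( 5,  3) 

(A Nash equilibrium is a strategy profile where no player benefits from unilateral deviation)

Nash equilibrium: (B, Y)

Work:
Best responses:
  P1 vs X: payoffs [1, 3] → best response B (payoff 3)
  P1 vs Y: payoffs [0, 5] → best response B (payoff 5)
  P2 vs A: payoffs [0, 0] → best response X/Y (payoff 0)
  P2 vs B: payoffs [0, 3] → best response Y (payoff 3)
Mutual best responses: (B,Y) → Nash equilibria.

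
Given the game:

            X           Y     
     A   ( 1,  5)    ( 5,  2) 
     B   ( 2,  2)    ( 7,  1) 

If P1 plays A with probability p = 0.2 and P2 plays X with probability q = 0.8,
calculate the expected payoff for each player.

E[P1] = 2.76, E[P2] = 2.32

Work:
E[P1] = p·q·π₁(A,X) + p·(1-q)·π₁(A,Y) + (1-p)·q·π₁(B,X) + (1-p)·(1-q)·π₁(B,Y)
= 0.2·0.8·1 + 0.2·0.2·5 + 0.8·0.8·2 + 0.8·0.2·7
= 2.76

E[P2] = 2.32 (similar calculation)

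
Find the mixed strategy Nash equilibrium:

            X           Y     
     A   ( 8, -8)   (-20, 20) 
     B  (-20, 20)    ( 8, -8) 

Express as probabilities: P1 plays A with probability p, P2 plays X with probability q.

p = 0.5, q = 0.5

Work:
Find probabilities that make opponent indifferent:
P2 chooses q to make P1 indifferent between A and B
P1 chooses p to make P2 indifferent between X and Y
Mixed NE: P1 plays (A: 0.5, B: 0.5), P2 plays (X: 0.5, Y: 0.5)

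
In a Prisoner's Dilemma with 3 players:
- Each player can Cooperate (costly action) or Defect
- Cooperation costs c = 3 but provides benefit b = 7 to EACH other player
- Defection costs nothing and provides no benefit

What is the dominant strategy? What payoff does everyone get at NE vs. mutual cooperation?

Dominant: Defect; NE payoff = 0; Coop payoff = 11

Work:
Defect dominates (saves cost c = 3, benefit to others is external)
NE: All defect → everyone gets 0
If all cooperate: each receives (2)×7 - 3 = 11
Social dilemma: 11 > 0 but NE gives 0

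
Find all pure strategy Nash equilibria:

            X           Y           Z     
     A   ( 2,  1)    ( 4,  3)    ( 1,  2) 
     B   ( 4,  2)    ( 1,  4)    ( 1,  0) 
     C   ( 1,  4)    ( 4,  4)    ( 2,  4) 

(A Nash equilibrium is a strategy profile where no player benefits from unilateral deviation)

Nash equilibrium: (A, Y), (C, Y), (C, Z)

Work:
Best responses:
  P1 vs X: payoffs [2, 4, 1] → best response B (payoff 4)
  P1 vs Y: payoffs [4, 1, 4] → best response A/C (payoff 4)
  P1 vs Z: payoffs [1, 1, 2] → best response C (payoff 2)
  P2 vs A: payoffs [1, 3, 2] → best response Y (payoff 3)
  P2 vs B: payoffs [2, 4, 0] → best response Y (payoff 4)
  P2 vs C: payoffs [4, 4, 4] → best response X/Y/Z (payoff 4)
Mutual best responses: (A,Y), (C,Y), (C,Z) → Nash equilibria.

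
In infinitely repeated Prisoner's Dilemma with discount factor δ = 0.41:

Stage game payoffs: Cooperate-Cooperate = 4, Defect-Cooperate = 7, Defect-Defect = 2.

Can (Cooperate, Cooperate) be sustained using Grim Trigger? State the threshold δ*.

δ* = 0.6; since δ = 0.41 < 0.6, cooperation cannot be sustained

Work:
For Grim Trigger:
Cooperate forever: 4/(1-δ)
Defect then punished: 7 + 2·δ/(1-δ)
Need: 4/(1-δ) ≥ 7 + 2·δ/(1-δ)
Solving: δ ≥ (T-R)/(T-P) = (7-4)/(7-2) = 0.6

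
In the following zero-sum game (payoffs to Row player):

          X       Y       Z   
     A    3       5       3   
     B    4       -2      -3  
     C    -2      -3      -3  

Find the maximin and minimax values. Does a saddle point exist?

Maximin = 3, Minimax = 3, Saddle: True

Work:
Row minimums: [3, -3, -3] → maximin = 3
Column maximums: [4, 5, 3] → minimax = 3
Saddle point exists! Game value = 3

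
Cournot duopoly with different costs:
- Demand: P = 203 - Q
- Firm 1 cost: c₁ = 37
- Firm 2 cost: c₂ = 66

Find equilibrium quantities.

q₁* = 65.0, q₂* = 36.0

Work:
Reaction: q₁ = (203 - 37 - q₂)/2
Reaction: q₂ = (203 - 66 - q₁)/2
Solve simultaneously:
q₁* = (203 - 2×37 + 66)/3 = 65.0
q₂* = (203 - 2×66 + 37)/3 = 36.0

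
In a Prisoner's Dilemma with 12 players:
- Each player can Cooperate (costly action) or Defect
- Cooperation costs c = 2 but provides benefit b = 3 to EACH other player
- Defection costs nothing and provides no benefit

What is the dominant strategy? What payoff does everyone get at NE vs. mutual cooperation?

Dominant: Defect; NE payoff = 0; Coop payoff = 31

Work:
Defect dominates (saves cost c = 2, benefit to others is external)
NE: All defect → everyone gets 0
If all cooperate: each receives (11)×3 - 2 = 31
Social dilemma: 31 > 0 but NE gives 0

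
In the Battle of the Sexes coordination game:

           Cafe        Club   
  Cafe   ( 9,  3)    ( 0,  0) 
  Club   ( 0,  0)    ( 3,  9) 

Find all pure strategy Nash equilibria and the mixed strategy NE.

Pure NE: (Cafe, Cafe) and (Club, Club); Mixed NE: p = 0.75, q = 0.25

Work:
Check pure NE:
(Cafe, Cafe): (9, 3) - no unilateral deviation beneficial
(Club, Club): (3, 9) - no unilateral deviation beneficial
Mixed NE: P1 plays Cafe with p = 0.75, P2 plays Cafe with q = 0.25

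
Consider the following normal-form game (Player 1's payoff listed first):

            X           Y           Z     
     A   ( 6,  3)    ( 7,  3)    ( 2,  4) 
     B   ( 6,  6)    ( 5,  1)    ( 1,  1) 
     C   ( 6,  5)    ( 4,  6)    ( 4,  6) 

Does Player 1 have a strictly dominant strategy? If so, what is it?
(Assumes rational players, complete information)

No strictly dominant strategy exists for Player 1

Work:
A strategy strictly dominates another if it gives a strictly higher payoff against every opponent action. Compare each pair of P1's strategies column-by-column:
  A vs B: [6 vs 6, 7 vs 5, 2 vs 1] → A does not strictly dominate B (column X: 6 ≤ 6)
  A vs C: [6 vs 6, 7 vs 4, 2 vs 4] → A does not strictly dominate C (column X: 6 ≤ 6)
  B vs A: [6 vs 6, 5 vs 7, 1 vs 2] → B does not strictly dominate A (column X: 6 ≤ 6)
  B vs C: [6 vs 6, 5 vs 4, 1 vs 4] → B does not strictly dominate C (column X: 6 ≤ 6)
  C vs A: [6 vs 6, 4 vs 7, 4 vs 2] → C does not strictly dominate A (column X: 6 ≤ 6)
  C vs B: [6 vs 6, 4 vs 5, 4 vs 1] → C does not strictly dominate B (column X: 6 ≤ 6)
No single strategy strictly dominates all others → no strictly dominant strategy.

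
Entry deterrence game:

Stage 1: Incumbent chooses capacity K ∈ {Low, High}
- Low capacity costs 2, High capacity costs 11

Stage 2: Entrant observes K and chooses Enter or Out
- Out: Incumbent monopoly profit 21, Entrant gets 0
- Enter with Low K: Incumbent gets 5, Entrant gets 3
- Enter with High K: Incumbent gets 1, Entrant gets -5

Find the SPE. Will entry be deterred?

SPE: (High, Enter|Low, Out|High); Entry deterred. Incumbent net profit = 10

Work:
After Low K: Entrant enters (3 > 0)
After High K: Entrant stays out (-5 < 0)
Incumbent: Low → 5−2=3, High → 21−11=10
Incumbent chooses High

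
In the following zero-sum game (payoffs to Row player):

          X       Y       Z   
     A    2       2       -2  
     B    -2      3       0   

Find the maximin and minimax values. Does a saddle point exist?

Maximin = -2, Minimax = 0, Saddle: False

Work:
Row minimums: [-2, -2] → maximin = -2
Column maximums: [2, 3, 0] → minimax = 0
No saddle point (maximin ≠ minimax). Mixed strategy needed.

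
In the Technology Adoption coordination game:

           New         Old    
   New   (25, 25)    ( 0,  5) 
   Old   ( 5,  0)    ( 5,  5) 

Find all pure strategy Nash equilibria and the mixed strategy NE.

Pure NE: (New, New) and (Old, Old); Mixed NE: p = 0.2, q = 0.2

Work:
Check pure NE:
(New, New): (25, 25) - no unilateral deviation beneficial
(Old, Old): (5, 5) - no unilateral deviation beneficial
Mixed NE: P1 plays New with p = 0.2, P2 plays New with q = 0.2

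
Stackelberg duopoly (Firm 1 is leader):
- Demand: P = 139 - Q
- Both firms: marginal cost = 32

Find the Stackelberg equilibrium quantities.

q₁* (leader) = 53.5, q₂* (follower) = 26.75

Work:
Follower's reaction: q₂ = (a - c - q₁)/2
Leader substitutes: π₁ = q₁·(a - q₁ - (a-c-q₁)/2 - c)
FOC: q₁* = (139 - 32)/2 = 53.50
Then: q₂* = (139 - 32 - 53.5)/2 = 26.75
Leader has first-mover advantage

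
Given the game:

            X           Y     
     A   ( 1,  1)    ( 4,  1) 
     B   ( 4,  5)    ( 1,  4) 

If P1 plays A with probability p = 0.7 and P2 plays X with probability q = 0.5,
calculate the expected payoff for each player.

E[P1] = 2.5, E[P2] = 2.05

Work:
E[P1] = p·q·π₁(A,X) + p·(1-q)·π₁(A,Y) + (1-p)·q·π₁(B,X) + (1-p)·(1-q)·π₁(B,Y)
= 0.7·0.5·1 + 0.7·0.5·4 + 0.3·0.5·4 + 0.3·0.5·1
= 2.5

E[P2] = 2.05 (similar calculation)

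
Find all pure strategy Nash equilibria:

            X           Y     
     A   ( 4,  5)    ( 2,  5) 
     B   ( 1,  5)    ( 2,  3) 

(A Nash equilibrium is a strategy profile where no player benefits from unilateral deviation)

Nash equilibrium: (A, X), (A, Y)

Work:
Best responses:
  P1 vs X: payoffs [4, 1] → best response A (payoff 4)
  P1 vs Y: payoffs [2, 2] → best response A/B (payoff 2)
  P2 vs A: payoffs [5, 5] → best response X/Y (payoff 5)
  P2 vs B: payoffs [5, 3] → best response X (payoff 5)
Mutual best responses: (A,X), (A,Y) → Nash equilibria.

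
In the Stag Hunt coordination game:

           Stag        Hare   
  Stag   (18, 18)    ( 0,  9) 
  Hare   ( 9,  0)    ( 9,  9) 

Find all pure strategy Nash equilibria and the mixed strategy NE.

Pure NE: (Stag, Stag) and (Hare, Hare); Mixed NE: p = 0.5, q = 0.5

Work:
Check pure NE:
(Stag, Stag): (18, 18) - no unilateral deviation beneficial
(Hare, Hare): (9, 9) - no unilateral deviation beneficial
Mixed NE: P1 plays Stag with p = 0.5, P2 plays Stag with q = 0.5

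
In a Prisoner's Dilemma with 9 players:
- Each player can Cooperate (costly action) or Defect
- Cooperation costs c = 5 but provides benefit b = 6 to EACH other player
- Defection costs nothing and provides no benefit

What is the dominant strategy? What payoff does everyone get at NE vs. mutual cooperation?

Dominant: Defect; NE payoff = 0; Coop payoff = 43

Work:
Defect dominates (saves cost c = 5, benefit to others is external)
NE: All defect → everyone gets 0
If all cooperate: each receives (8)×6 - 5 = 43
Social dilemma: 43 > 0 but NE gives 0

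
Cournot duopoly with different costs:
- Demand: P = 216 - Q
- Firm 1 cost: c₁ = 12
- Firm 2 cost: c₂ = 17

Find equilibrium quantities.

q₁* = 69.67, q₂* = 64.67

Work:
Reaction: q₁ = (216 - 12 - q₂)/2
Reaction: q₂ = (216 - 17 - q₁)/2
Solve simultaneously:
q₁* = (216 - 2×12 + 17)/3 = 69.67
q₂* = (216 - 2×17 + 12)/3 = 64.67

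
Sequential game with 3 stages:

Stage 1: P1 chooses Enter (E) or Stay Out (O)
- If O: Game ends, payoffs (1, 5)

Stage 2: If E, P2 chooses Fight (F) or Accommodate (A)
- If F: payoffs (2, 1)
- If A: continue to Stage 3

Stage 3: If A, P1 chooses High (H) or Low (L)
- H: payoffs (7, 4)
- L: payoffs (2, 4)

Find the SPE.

SPE: (E, A, H); Outcome (7, 4)

Work:
Stage 3: P1 chooses H (7 vs 2)
Stage 2: P2: F->1, A->4 (anticipating H). Choose A
Stage 1: P1: O->1, E->7 (anticipating A, H). Choose E
SPE path: E -> A -> H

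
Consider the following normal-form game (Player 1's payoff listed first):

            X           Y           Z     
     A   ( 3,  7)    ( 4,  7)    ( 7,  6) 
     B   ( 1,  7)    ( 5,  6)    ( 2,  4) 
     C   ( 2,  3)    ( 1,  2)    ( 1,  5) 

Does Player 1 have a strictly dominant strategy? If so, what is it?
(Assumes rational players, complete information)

No strictly dominant strategy exists for Player 1

Work:
A strategy strictly dominates another if it gives a strictly higher payoff against every opponent action. Compare each pair of P1's strategies column-by-column:
  A vs B: [3 vs 1, 4 vs 5, 7 vs 2] → A does not strictly dominate B (column Y: 4 ≤ 5)
  A vs C: [3 vs 2, 4 vs 1, 7 vs 1] → A strictly dominates C
  B vs A: [1 vs 3, 5 vs 4, 2 vs 7] → B does not strictly dominate A (column X: 1 ≤ 3)
  B vs C: [1 vs 2, 5 vs 1, 2 vs 1] → B does not strictly dominate C (column X: 1 ≤ 2)
  C vs A: [2 vs 3, 1 vs 4, 1 vs 7] → C does not strictly dominate A (column X: 2 ≤ 3)
  C vs B: [2 vs 1, 1 vs 5, 1 vs 2] → C does not strictly dominate B (column Y: 1 ≤ 5)
No single strategy strictly dominates all others → no strictly dominant strategy.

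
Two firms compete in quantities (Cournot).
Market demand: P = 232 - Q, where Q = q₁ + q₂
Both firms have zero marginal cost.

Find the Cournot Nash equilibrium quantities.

q₁* = q₂* = 77.33; P* = 77.33

Work:
Profit: π_i = P·q_i = (a - q_i - q_j)·q_i
FOC: ∂π_i/∂q_i = a - 2q_i - q_j = 0
Reaction function: q_i = (232 - q_j)/2
Symmetry: q* = 232/3 = 77.33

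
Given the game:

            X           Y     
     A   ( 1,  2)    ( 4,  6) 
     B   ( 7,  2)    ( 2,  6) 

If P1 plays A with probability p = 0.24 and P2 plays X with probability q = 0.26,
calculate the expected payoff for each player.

E[P1] = 3.2808, E[P2] = 4.96

Work:
E[P1] = p·q·π₁(A,X) + p·(1-q)·π₁(A,Y) + (1-p)·q·π₁(B,X) + (1-p)·(1-q)·π₁(B,Y)
= 0.24·0.26·1 + 0.24·0.74·4 + 0.76·0.26·7 + 0.76·0.74·2
= 3.2808

E[P2] = 4.96 (similar calculation)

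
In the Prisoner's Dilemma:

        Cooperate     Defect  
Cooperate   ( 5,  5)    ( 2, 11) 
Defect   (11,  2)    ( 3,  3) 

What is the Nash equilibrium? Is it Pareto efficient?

(Defect, Defect) is NE; not Pareto efficient

Work:
Defect dominates Cooperate for both players:
If P2 cooperates: Defect (11) > Cooperate (5)
If P2 defects: Defect (3) > Cooperate (2)
NE: (Defect, Defect) with payoff (3, 3)
But (Cooperate, Cooperate) = (5, 5) Pareto dominates (3, 3)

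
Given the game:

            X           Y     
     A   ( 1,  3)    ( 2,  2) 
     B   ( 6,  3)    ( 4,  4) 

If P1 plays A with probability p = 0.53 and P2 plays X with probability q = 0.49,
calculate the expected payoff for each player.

E[P1] = 3.1409, E[P2] = 2.9694

Work:
E[P1] = p·q·π₁(A,X) + p·(1-q)·π₁(A,Y) + (1-p)·q·π₁(B,X) + (1-p)·(1-q)·π₁(B,Y)
= 0.53·0.49·1 + 0.53·0.51·2 + 0.47·0.49·6 + 0.47·0.51·4
= 3.1409

E[P2] = 2.9694 (similar calculation)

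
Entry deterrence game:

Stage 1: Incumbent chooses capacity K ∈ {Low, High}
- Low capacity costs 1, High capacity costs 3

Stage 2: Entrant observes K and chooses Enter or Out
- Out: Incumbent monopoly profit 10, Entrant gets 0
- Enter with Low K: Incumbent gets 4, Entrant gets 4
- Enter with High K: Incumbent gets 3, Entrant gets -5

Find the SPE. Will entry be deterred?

SPE: (High, Enter|Low, Out|High); Entry deterred. Incumbent net profit = 7

Work:
After Low K: Entrant enters (4 > 0)
After High K: Entrant stays out (-5 < 0)
Incumbent: Low → 4−1=3, High → 10−3=7
Incumbent chooses High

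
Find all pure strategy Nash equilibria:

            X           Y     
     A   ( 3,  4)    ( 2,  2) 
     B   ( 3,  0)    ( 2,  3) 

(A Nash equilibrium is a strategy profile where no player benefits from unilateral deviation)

Nash equilibrium: (A, X), (B, Y)

Work:
Best responses:
  P1 vs X: payoffs [3, 3] → best response A/B (payoff 3)
  P1 vs Y: payoffs [2, 2] → best response A/B (payoff 2)
  P2 vs A: payoffs [4, 2] → best response X (payoff 4)
  P2 vs B: payoffs [0, 3] → best response Y (payoff 3)
Mutual best responses: (A,X), (B,Y) → Nash equilibria.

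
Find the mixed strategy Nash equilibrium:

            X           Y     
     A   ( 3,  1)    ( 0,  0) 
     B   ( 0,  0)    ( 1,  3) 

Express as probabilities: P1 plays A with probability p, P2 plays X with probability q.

p = 0.75, q = 0.25

Work:
Find probabilities that make opponent indifferent:
P2 chooses q to make P1 indifferent between A and B
P1 chooses p to make P2 indifferent between X and Y
Mixed NE: P1 plays (A: 0.75, B: 0.25), P2 plays (X: 0.25, Y: 0.75)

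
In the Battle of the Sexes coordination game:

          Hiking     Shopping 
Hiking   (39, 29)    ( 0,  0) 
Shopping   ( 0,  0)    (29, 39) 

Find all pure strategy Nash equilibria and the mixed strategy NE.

Pure NE: (Hiking, Hiking) and (Shopping, Shopping); Mixed NE: p = 0.5735, q = 0.4265

Work:
Check pure NE:
(Hiking, Hiking): (39, 29) - no unilateral deviation beneficial
(Shopping, Shopping): (29, 39) - no unilateral deviation beneficial
Mixed NE: P1 plays Hiking with p = 0.5735, P2 plays Hiking with q = 0.4265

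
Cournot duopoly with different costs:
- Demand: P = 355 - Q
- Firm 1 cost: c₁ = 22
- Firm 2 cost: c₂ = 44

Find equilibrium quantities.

q₁* = 118.33, q₂* = 96.33

Work:
Reaction: q₁ = (355 - 22 - q₂)/2
Reaction: q₂ = (355 - 44 - q₁)/2
Solve simultaneously:
q₁* = (355 - 2×22 + 44)/3 = 118.33
q₂* = (355 - 2×44 + 22)/3 = 96.33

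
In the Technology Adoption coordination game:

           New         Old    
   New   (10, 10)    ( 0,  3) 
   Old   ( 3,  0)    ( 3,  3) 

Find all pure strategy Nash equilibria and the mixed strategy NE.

Pure NE: (New, New) and (Old, Old); Mixed NE: p = 0.3, q = 0.3

Work:
Check pure NE:
(New, New): (10, 10) - no unilateral deviation beneficial
(Old, Old): (3, 3) - no unilateral deviation beneficial
Mixed NE: P1 plays New with p = 0.3, P2 plays New with q = 0.3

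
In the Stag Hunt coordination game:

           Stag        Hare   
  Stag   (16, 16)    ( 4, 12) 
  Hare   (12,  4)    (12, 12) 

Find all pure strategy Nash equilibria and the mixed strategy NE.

Pure NE: (Stag, Stag) and (Hare, Hare); Mixed NE: p = 0.6667, q = 0.6667

Work:
Check pure NE:
(Stag, Stag): (16, 16) - no unilateral deviation beneficial
(Hare, Hare): (12, 12) - no unilateral deviation beneficial
Mixed NE: P1 plays Stag with p = 0.6667, P2 plays Stag with q = 0.6667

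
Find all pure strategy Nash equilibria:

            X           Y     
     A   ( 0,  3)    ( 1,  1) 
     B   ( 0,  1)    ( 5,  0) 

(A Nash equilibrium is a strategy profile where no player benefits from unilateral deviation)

Nash equilibrium: (A, X), (B, X)

Work:
Best responses:
  P1 vs X: payoffs [0, 0] → best response A/B (payoff 0)
  P1 vs Y: payoffs [1, 5] → best response B (payoff 5)
  P2 vs A: payoffs [3, 1] → best response X (payoff 3)
  P2 vs B: payoffs [1, 0] → best response X (payoff 1)
Mutual best responses: (A,X), (B,X) → Nash equilibria.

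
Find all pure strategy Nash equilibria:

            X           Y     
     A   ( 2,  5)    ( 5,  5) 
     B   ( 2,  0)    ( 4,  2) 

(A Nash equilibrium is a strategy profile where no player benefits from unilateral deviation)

Nash equilibrium: (A, X), (A, Y)

Work:
Best responses:
  P1 vs X: payoffs [2, 2] → best response A/B (payoff 2)
  P1 vs Y: payoffs [5, 4] → best response A (payoff 5)
  P2 vs A: payoffs [5, 5] → best response X/Y (payoff 5)
  P2 vs B: payoffs [0, 2] → best response Y (payoff 2)
Mutual best responses: (A,X), (A,Y) → Nash equilibria.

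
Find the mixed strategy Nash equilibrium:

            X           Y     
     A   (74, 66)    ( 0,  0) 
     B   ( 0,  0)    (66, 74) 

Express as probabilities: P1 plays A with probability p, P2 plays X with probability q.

p = 0.5286, q = 0.4714

Work:
Find probabilities that make opponent indifferent:
P2 chooses q to make P1 indifferent between A and B
P1 chooses p to make P2 indifferent between X and Y
Mixed NE: P1 plays (A: 0.5286, B: 0.4714), P2 plays (X: 0.4714, Y: 0.5286)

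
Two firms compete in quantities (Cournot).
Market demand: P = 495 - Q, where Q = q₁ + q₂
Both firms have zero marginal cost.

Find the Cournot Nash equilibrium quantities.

q₁* = q₂* = 165.0; P* = 165.0

Work:
Profit: π_i = P·q_i = (a - q_i - q_j)·q_i
FOC: ∂π_i/∂q_i = a - 2q_i - q_j = 0
Reaction function: q_i = (495 - q_j)/2
Symmetry: q* = 495/3 = 165.0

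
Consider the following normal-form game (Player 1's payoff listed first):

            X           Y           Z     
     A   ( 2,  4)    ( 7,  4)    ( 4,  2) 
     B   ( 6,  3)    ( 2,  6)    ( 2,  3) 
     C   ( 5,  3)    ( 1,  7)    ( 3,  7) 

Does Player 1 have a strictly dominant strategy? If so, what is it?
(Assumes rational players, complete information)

No strictly dominant strategy exists for Player 1

Work:
A strategy strictly dominates another if it gives a strictly higher payoff against every opponent action. Compare each pair of P1's strategies column-by-column:
  A vs B: [2 vs 6, 7 vs 2, 4 vs 2] → A does not strictly dominate B (column X: 2 ≤ 6)
  A vs C: [2 vs 5, 7 vs 1, 4 vs 3] → A does not strictly dominate C (column X: 2 ≤ 5)
  B vs A: [6 vs 2, 2 vs 7, 2 vs 4] → B does not strictly dominate A (column Y: 2 ≤ 7)
  B vs C: [6 vs 5, 2 vs 1, 2 vs 3] → B does not strictly dominate C (column Z: 2 ≤ 3)
  C vs A: [5 vs 2, 1 vs 7, 3 vs 4] → C does not strictly dominate A (column Y: 1 ≤ 7)
  C vs B: [5 vs 6, 1 vs 2, 3 vs 2] → C does not strictly dominate B (column X: 5 ≤ 6)
No single strategy strictly dominates all others → no strictly dominant strategy.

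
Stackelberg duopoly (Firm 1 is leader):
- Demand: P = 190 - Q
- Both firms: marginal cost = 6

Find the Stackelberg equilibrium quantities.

q₁* (leader) = 92.0, q₂* (follower) = 46.0

Work:
Follower's reaction: q₂ = (a - c - q₁)/2
Leader substitutes: π₁ = q₁·(a - q₁ - (a-c-q₁)/2 - c)
FOC: q₁* = (190 - 6)/2 = 92.00
Then: q₂* = (190 - 6 - 92.0)/2 = 46.00
Leader has first-mover advantage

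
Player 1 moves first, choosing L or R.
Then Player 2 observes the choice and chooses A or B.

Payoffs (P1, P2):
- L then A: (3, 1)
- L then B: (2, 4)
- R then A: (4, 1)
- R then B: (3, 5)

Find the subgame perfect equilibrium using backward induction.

P1 plays R, P2 plays B after L and B after R; Payoff (3, 5)

Work:
Backward induction:
After L: P2 chooses B → P1 gets 2
After R: P2 chooses B → P1 gets 3
P1 chooses R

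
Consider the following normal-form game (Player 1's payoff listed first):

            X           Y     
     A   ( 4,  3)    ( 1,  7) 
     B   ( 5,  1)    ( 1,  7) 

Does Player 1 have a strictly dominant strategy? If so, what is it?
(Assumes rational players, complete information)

No strictly dominant strategy exists for Player 1

Work:
A strategy strictly dominates another if it gives a strictly higher payoff against every opponent action. Compare each pair of P1's strategies column-by-column:
  A vs B: [4 vs 5, 1 vs 1] → A does not strictly dominate B (column X: 4 ≤ 5)
  B vs A: [5 vs 4, 1 vs 1] → B does not strictly dominate A (column Y: 1 ≤ 1)
No single strategy strictly dominates all others → no strictly dominant strategy.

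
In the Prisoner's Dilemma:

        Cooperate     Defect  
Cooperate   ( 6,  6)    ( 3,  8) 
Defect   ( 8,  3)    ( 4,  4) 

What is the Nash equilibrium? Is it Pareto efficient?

(Defect, Defect) is NE; not Pareto efficient

Work:
Defect dominates Cooperate for both players:
If P2 cooperates: Defect (8) > Cooperate (6)
If P2 defects: Defect (4) > Cooperate (3)
NE: (Defect, Defect) with payoff (4, 4)
But (Cooperate, Cooperate) = (6, 6) Pareto dominates (4, 4)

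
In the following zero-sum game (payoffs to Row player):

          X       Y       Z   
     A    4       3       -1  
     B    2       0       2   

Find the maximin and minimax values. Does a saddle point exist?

Maximin = 0, Minimax = 2, Saddle: False

Work:
Row minimums: [-1, 0] → maximin = 0
Column maximums: [4, 3, 2] → minimax = 2
No saddle point (maximin ≠ minimax). Mixed strategy needed.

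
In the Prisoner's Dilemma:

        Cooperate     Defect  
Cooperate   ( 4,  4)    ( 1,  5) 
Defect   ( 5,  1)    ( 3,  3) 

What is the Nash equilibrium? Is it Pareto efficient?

(Defect, Defect) is NE; not Pareto efficient

Work:
Defect dominates Cooperate for both players:
If P2 cooperates: Defect (5) > Cooperate (4)
If P2 defects: Defect (3) > Cooperate (1)
NE: (Defect, Defect) with payoff (3, 3)
But (Cooperate, Cooperate) = (4, 4) Pareto dominates (3, 3)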